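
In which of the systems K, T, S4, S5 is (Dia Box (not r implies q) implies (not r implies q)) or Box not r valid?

S5

S5-tableau for the negation not ((Dia Box (not r implies q) implies (not r implies q)) or Box not r):
1. not ((Dia Box (not r implies q) implies (not r implies q)) or Box not r), w0
2. not (Dia Box (not r implies q) implies (not r implies q)), w0
3. not Box not r, w0
4. Dia Box (not r implies q), w0
5. not (not r implies q), w0
6. not r, w0
7. not q, w0
8. r, w1
9. Box (not r implies q), w2
10. not r implies q, w0
11. not r implies q, w1
12. not r implies q, w2
13. q, w0
Accessibility: w0Rw0, w0Rw1, w0Rw2, w1Rw0, w1Rw1, w1Rw2, w2Rw0, w2Rw1, w2Rw2
Branch closes: q and not q both at w0.
Every branch closes (one shown): valid in S5.
S4-tableau for the negation not ((Dia Box (not r implies q) implies (not r implies q)) or Box not r):
1. not ((Dia Box (not r implies q) implies (not r implies q)) or Box not r), w0
2. not (Dia Box (not r implies q) implies (not r implies q)), w0
3. not Box not r, w0
4. Dia Box (not r implies q), w0
5. not (not r implies q), w0
6. not r, w0
7. not q, w0
8. r, w1
9. Box (not r implies q), w2
10. not r implies q, w2
11. q, w2
Accessibility: w0Rw0, w0Rw1, w0Rw2, w1Rw1, w2Rw2
Complete open branch: countermodel on an S4-frame, so not valid in S4, nor in K, T (the same frame is also a K-frame and a T-frame).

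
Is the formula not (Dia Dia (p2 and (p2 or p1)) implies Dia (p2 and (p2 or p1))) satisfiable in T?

Satisfiable (open branch found)

1. not (Dia Dia (p2 and (p2 or p1)) implies Dia (p2 and (p2 or p1))), u
2. Dia Dia (p2 and (p2 or p1)), u   [neg-implies-rule on 1]
3. not Dia (p2 and (p2 or p1)), u   [neg-implies-rule on 1]
4. not (p2 and (p2 or p1)), u   [neg-Dia-rule on 3 via uRu]
5. not (p2 or p1), u   [neg-and-rule on 4 (branches; this branch)]
6. not p2, u   [neg-or-rule on 5]
7. not p1, u   [neg-or-rule on 5]
8. Dia (p2 and (p2 or p1)), v   [Dia-rule on 2: fresh world v, uRv]
9. not (p2 and (p2 or p1)), v   [neg-Dia-rule on 3 via uRv]
10. not (p2 or p1), v   [neg-and-rule on 9 (branches; this branch)]
11. not p2, v   [neg-or-rule on 10]
12. not p1, v   [neg-or-rule on 10]
13. p2 and (p2 or p1), w   [Dia-rule on 8: fresh world w, vRw]
14. p2, w   [and-rule on 13]
15. p2 or p1, w   [and-rule on 13]
16. p1, w   [or-rule on 15 (branches; this branch)]
Accessibility: uRu, uRv, vRv, vRw, wRw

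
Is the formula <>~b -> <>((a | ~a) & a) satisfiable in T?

1. <>~b -> <>((a | ~a) & a), u
2. <>((a | ~a) & a), u
3. (a | ~a) & a, v
4. a | ~a, v
5. a, v
Accessibility: uRu, uRv, vRv

Satisfiable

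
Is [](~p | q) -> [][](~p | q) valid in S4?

Valid in S4

Tableau for the negation ~([](~p | q) -> [][](~p | q)):
1. ~([](~p | q) -> [][](~p | q)), w0
2. [](~p | q), w0
3. ~[][](~p | q), w0
4. ~p | q, w0
5. q, w0
6. ~[](~p | q), w1
7. ~p | q, w1
8. q, w1
9. ~(~p | q), w2
10. p, w2
11. ~q, w2
12. ~p | q, w2
13. q, w2
Accessibility: w0Rw0, w0Rw1, w0Rw2, w1Rw1, w1Rw2, w2Rw2
Branch closes: q and ~q both at w2.
Every branch of the negation's tableau closes; the branch above is one of them.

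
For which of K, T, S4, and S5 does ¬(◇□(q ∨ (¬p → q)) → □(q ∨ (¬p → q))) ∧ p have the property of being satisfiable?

K, T, S4

S5-tableau for the formula:
1. ¬(◇□(q ∨ (¬p → q)) → □(q ∨ (¬p → q))) ∧ p, w0
2. ¬(◇□(q ∨ (¬p → q)) → □(q ∨ (¬p → q))), w0   [∧-rule on 1]
3. p, w0   [∧-rule on 1]
4. ◇□(q ∨ (¬p → q)), w0   [¬→-rule on 2]
5. ¬□(q ∨ (¬p → q)), w0   [¬→-rule on 2]
6. □(q ∨ (¬p → q)), w1   [◇-rule on 4: fresh world w1, w0Rw1]
7. q ∨ (¬p → q), w0   [□-rule on 6 via w1Rw0]
8. q ∨ (¬p → q), w1   [□-rule on 6 via w1Rw1]
9. ¬p → q, w0   [∨-rule on 7 (branches; this branch)]
10. ¬p → q, w1   [∨-rule on 8 (branches; this branch)]
11. q, w0   [→-rule on 9 (branches; this branch)]
12. q, w1   [→-rule on 10 (branches; this branch)]
13. ¬(q ∨ (¬p → q)), w2   [¬□-rule on 5: fresh world w2, w0Rw2]
14. ¬q, w2   [¬∨-rule on 13]
15. ¬(¬p → q), w2   [¬∨-rule on 13]
16. ¬p, w2   [¬→-rule on 15]
17. q ∨ (¬p → q), w2   [□-rule on 6 via w1Rw2]
18. ¬p → q, w2   [∨-rule on 17 (branches; this branch)]
19. q, w2   [→-rule on 18 (branches; this branch)]
Accessibility: w0Rw0, w0Rw1, w0Rw2, w1Rw0, w1Rw1, w1Rw2, w2Rw0, w2Rw1, w2Rw2
Branch closes: q and ¬q both at w2.
Every branch closes (one shown): unsatisfiable in S5.
S4-tableau for the formula:
1. ¬(◇□(q ∨ (¬p → q)) → □(q ∨ (¬p → q))) ∧ p, w0
2. ¬(◇□(q ∨ (¬p → q)) → □(q ∨ (¬p → q))), w0   [∧-rule on 1]
3. p, w0   [∧-rule on 1]
4. ◇□(q ∨ (¬p → q)), w0   [¬→-rule on 2]
5. ¬□(q ∨ (¬p → q)), w0   [¬→-rule on 2]
6. □(q ∨ (¬p → q)), w1   [◇-rule on 4: fresh world w1, w0Rw1]
7. q ∨ (¬p → q), w1   [□-rule on 6 via w1Rw1]
8. ¬p → q, w1   [∨-rule on 7 (branches; this branch)]
9. q, w1   [→-rule on 8 (branches; this branch)]
10. ¬(q ∨ (¬p → q)), w2   [¬□-rule on 5: fresh world w2, w0Rw2]
11. ¬q, w2   [¬∨-rule on 10]
12. ¬(¬p → q), w2   [¬∨-rule on 10]
13. ¬p, w2   [¬→-rule on 12]
Accessibility: w0Rw0, w0Rw1, w0Rw2, w1Rw1, w2Rw2
Complete open branch: satisfiable in S4, hence also in K, T (this S4-model is also a K-model and a T-model).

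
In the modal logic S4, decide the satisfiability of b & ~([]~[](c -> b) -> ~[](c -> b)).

1. b & ~([]~[](c -> b) -> ~[](c -> b)), u
2. b, u
3. ~([]~[](c -> b) -> ~[](c -> b)), u
4. []~[](c -> b), u
5. [](c -> b), u
6. ~[](c -> b), u
7. c -> b, u
8. ~(c -> b), v
9. c, v
10. ~b, v
11. ~[](c -> b), v
12. c -> b, v
13. b, v
Accessibility: uRu, uRv, vRv
Branch closes: b and ~b both at v.
Every branch closes; the branch above is one of them.

Unsatisfiable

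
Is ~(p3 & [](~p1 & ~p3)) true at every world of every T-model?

Valid in T

Tableau for the negation p3 & [](~p1 & ~p3):
1. p3 & [](~p1 & ~p3), 0
2. p3, 0   [&-rule on 1]
3. [](~p1 & ~p3), 0   [&-rule on 1]
4. ~p1 & ~p3, 0   [[]-rule on 3 via 0R0]
5. ~p1, 0   [&-rule on 4]
6. ~p3, 0   [&-rule on 4]
Accessibility: 0R0
Branch closes: p3 and ~p3 both at 0.
All branches of the negation close; one closing branch shown above.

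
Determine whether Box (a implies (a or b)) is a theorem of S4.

Tableau for the negation not Box (a implies (a or b)):
1. not Box (a implies (a or b)), 0
2. not (a implies (a or b)), 1
3. a, 1
4. not (a or b), 1
5. not a, 1
6. not b, 1
Accessibility: 0R0, 0R1, 1R1
Branch closes: a and not a both at 1.
Every branch of the negation's tableau closes; the branch above is one of them.

Yes, valid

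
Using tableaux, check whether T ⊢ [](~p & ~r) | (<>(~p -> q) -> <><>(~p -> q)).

Tableau for the negation ~([](~p & ~r) | (<>(~p -> q) -> <><>(~p -> q))):
1. ~([](~p & ~r) | (<>(~p -> q) -> <><>(~p -> q))), u
2. ~[](~p & ~r), u   [~|-rule on 1]
3. ~(<>(~p -> q) -> <><>(~p -> q)), u   [~|-rule on 1]
4. <>(~p -> q), u   [~->-rule on 3]
5. ~<><>(~p -> q), u   [~->-rule on 3]
6. ~<>(~p -> q), u   [~<>-rule on 5 via uRu]
7. ~(~p -> q), u   [~<>-rule on 6 via uRu]
8. ~p, u   [~->-rule on 7]
9. ~q, u   [~->-rule on 7]
10. ~(~p & ~r), v   [~[]-rule on 2: fresh world v, uRv]
11. ~<>(~p -> q), v   [~<>-rule on 5 via uRv]
12. ~(~p -> q), v   [~<>-rule on 6 via uRv]
13. ~p, v   [~->-rule on 12]
14. ~q, v   [~->-rule on 12]
15. r, v   [~&-rule on 10 (branches; this branch)]
16. ~p -> q, w   [<>-rule on 4: fresh world w, uRw]
17. ~<>(~p -> q), w   [~<>-rule on 5 via uRw]
18. ~(~p -> q), w   [~<>-rule on 6 via uRw]
19. ~p, w   [~->-rule on 18]
20. ~q, w   [~->-rule on 18]
21. q, w   [->-rule on 16 (branches; this branch)]
Accessibility: uRu, uRv, uRw, vRv, wRw
Branch closes: q and ~q both at w.
All branches of the negation close; one closing branch shown above.

Valid in T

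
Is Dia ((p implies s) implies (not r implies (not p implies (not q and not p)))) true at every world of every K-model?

Tableau for the negation not Dia ((p implies s) implies (not r implies (not p implies (not q and not p)))):
1. not Dia ((p implies s) implies (not r implies (not p implies (not q and not p)))), 0
The negation has an open branch (countermodel exists).

Invalid (countermodel exists)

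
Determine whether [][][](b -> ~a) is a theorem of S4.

Invalid (countermodel exists)

Tableau for the negation ~[][][](b -> ~a):
1. ~[][][](b -> ~a), u
2. ~[][](b -> ~a), v   [~[]-rule on 1: fresh world v, uRv]
3. ~[](b -> ~a), w   [~[]-rule on 2: fresh world w, vRw]
4. ~(b -> ~a), x   [~[]-rule on 3: fresh world x, wRx]
5. b, x   [~->-rule on 4]
6. a, x   [~->-rule on 4]
Accessibility: uRu, uRv, uRw, uRx, vRv, vRw, vRx, wRw, wRx, xRx
The negation has an open branch (countermodel exists).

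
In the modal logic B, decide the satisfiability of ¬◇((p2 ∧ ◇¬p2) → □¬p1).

Unsatisfiable (every branch closes)

1. ¬◇((p2 ∧ ◇¬p2) → □¬p1), u
2. ¬((p2 ∧ ◇¬p2) → □¬p1), u
3. p2 ∧ ◇¬p2, u
4. ¬□¬p1, u
5. p2, u
6. ◇¬p2, u
7. p1, v
8. ¬((p2 ∧ ◇¬p2) → □¬p1), v
9. p2 ∧ ◇¬p2, v
10. ¬□¬p1, v
11. p2, v
12. ◇¬p2, v
13. ¬p2, w
14. ¬((p2 ∧ ◇¬p2) → □¬p1), w
15. p2 ∧ ◇¬p2, w
16. ¬□¬p1, w
17. p2, w
18. ◇¬p2, w
Accessibility: uRu, uRv, uRw, vRu, vRv, wRu, wRw
Branch closes: p2 and ¬p2 both at w.
Every branch closes; the branch above is one of them.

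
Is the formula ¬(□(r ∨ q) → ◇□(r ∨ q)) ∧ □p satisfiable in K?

Satisfiable (open branch found)

1. ¬(□(r ∨ q) → ◇□(r ∨ q)) ∧ □p, u
2. ¬(□(r ∨ q) → ◇□(r ∨ q)), u   [∧-rule on 1]
3. □p, u   [∧-rule on 1]
4. □(r ∨ q), u   [¬→-rule on 2]
5. ¬◇□(r ∨ q), u   [¬→-rule on 2]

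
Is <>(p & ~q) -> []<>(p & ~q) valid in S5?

Tableau for the negation ~(<>(p & ~q) -> []<>(p & ~q)):
1. ~(<>(p & ~q) -> []<>(p & ~q)), u
2. <>(p & ~q), u   [~->-rule on 1]
3. ~[]<>(p & ~q), u   [~->-rule on 1]
4. p & ~q, v   [<>-rule on 2: fresh world v, uRv]
5. p, v   [&-rule on 4]
6. ~q, v   [&-rule on 4]
7. ~<>(p & ~q), w   [~[]-rule on 3: fresh world w, uRw]
8. ~(p & ~q), u   [~<>-rule on 7 via wRu]
9. ~(p & ~q), v   [~<>-rule on 7 via wRv]
10. ~(p & ~q), w   [~<>-rule on 7 via wRw]
11. q, u   [~&-rule on 8 (branches; this branch)]
12. q, v   [~&-rule on 9 (branches; this branch)]
Accessibility: uRu, uRv, uRw, vRu, vRv, vRw, wRu, wRv, wRw
Branch closes: q and ~q both at v.
Every branch of the negation's tableau closes; the branch above is one of them.

Valid in S5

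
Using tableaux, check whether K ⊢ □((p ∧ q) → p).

Tableau for the negation ¬□((p ∧ q) → p):
1. ¬□((p ∧ q) → p), 0
2. ¬((p ∧ q) → p), 1
3. p ∧ q, 1
4. ¬p, 1
5. p, 1
6. q, 1
Accessibility: 0R1
Branch closes: p and ¬p both at 1.
Every branch of the negation's tableau closes; the branch above is one of them.

Yes, valid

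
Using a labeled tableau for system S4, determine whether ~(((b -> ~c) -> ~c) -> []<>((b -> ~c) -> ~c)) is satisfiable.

1. ~(((b -> ~c) -> ~c) -> []<>((b -> ~c) -> ~c)), 0
2. (b -> ~c) -> ~c, 0   [~->-rule on 1]
3. ~[]<>((b -> ~c) -> ~c), 0   [~->-rule on 1]
4. ~c, 0   [->-rule on 2 (branches; this branch)]
5. ~<>((b -> ~c) -> ~c), 1   [~[]-rule on 3: fresh world 1, 0R1]
6. ~((b -> ~c) -> ~c), 1   [~<>-rule on 5 via 1R1]
7. b -> ~c, 1   [~->-rule on 6]
8. c, 1   [~->-rule on 6]
9. ~b, 1   [->-rule on 7 (branches; this branch)]
Accessibility: 0R0, 0R1, 1R1

Yes, satisfiable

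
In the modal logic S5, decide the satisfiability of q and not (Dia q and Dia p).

1. q and not (Dia q and Dia p), 0
2. q, 0
3. not (Dia q and Dia p), 0
4. not Dia p, 0
5. not p, 0
Accessibility: 0R0

Satisfiable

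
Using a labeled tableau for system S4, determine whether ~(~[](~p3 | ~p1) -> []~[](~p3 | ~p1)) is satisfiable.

Satisfiable (open branch found)

1. ~(~[](~p3 | ~p1) -> []~[](~p3 | ~p1)), u
2. ~[](~p3 | ~p1), u
3. ~[]~[](~p3 | ~p1), u
4. ~(~p3 | ~p1), v
5. p3, v
6. p1, v
7. [](~p3 | ~p1), w
8. ~p3 | ~p1, w
9. ~p1, w
Accessibility: uRu, uRv, uRw, vRv, wRw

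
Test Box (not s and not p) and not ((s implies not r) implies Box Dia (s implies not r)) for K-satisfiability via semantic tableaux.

1. Box (not s and not p) and not ((s implies not r) implies Box Dia (s implies not r)), w0
2. Box (not s and not p), w0
3. not ((s implies not r) implies Box Dia (s implies not r)), w0
4. s implies not r, w0
5. not Box Dia (s implies not r), w0
6. not r, w0
7. not Dia (s implies not r), w1
8. not s and not p, w1
9. not s, w1
10. not p, w1
Accessibility: w0Rw1

Satisfiable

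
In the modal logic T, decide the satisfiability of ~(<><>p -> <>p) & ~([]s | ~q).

1. ~(<><>p -> <>p) & ~([]s | ~q), u
2. ~(<><>p -> <>p), u
3. ~([]s | ~q), u
4. <><>p, u
5. ~<>p, u
6. ~[]s, u
7. q, u
8. ~p, u
9. <>p, v
10. ~p, v
11. ~s, w
12. ~p, w
13. p, x
Accessibility: uRu, uRv, uRw, vRv, vRx, wRw, xRx

Yes, satisfiable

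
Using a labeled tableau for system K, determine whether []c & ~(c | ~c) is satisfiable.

Unsatisfiable (every branch closes)

1. []c & ~(c | ~c), 0
2. []c, 0
3. ~(c | ~c), 0
4. ~c, 0
5. c, 0
Branch closes: c and ~c both at 0.
Every branch closes; the branch above is one of them.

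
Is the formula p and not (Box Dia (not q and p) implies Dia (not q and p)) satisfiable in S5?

1. p and not (Box Dia (not q and p) implies Dia (not q and p)), 0
2. p, 0
3. not (Box Dia (not q and p) implies Dia (not q and p)), 0
4. Box Dia (not q and p), 0
5. not Dia (not q and p), 0
6. Dia (not q and p), 0
7. not (not q and p), 0
8. q, 0
9. not q and p, 1
10. not q, 1
11. p, 1
12. Dia (not q and p), 1
13. not (not q and p), 1
14. not p, 1
Accessibility: 0R0, 0R1, 1R0, 1R1
Branch closes: p and not p both at 1.
Every branch closes; the branch above is one of them.

Unsatisfiable (every branch closes)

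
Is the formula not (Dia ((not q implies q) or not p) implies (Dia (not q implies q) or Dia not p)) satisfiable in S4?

1. not (Dia ((not q implies q) or not p) implies (Dia (not q implies q) or Dia not p)), u
2. Dia ((not q implies q) or not p), u
3. not (Dia (not q implies q) or Dia not p), u
4. not Dia (not q implies q), u
5. not Dia not p, u
6. not (not q implies q), u
7. not q, u
8. p, u
9. (not q implies q) or not p, v
10. not (not q implies q), v
11. not q, v
12. p, v
13. not q implies q, v
14. q, v
Accessibility: uRu, uRv, vRv
Branch closes: q and not q both at v.
(One branch shown.) All branches close.

Unsatisfiable (every branch closes)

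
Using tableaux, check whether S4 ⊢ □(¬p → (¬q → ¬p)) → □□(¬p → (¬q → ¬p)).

Tableau for the negation ¬(□(¬p → (¬q → ¬p)) → □□(¬p → (¬q → ¬p))):
1. ¬(□(¬p → (¬q → ¬p)) → □□(¬p → (¬q → ¬p))), w0
2. □(¬p → (¬q → ¬p)), w0
3. ¬□□(¬p → (¬q → ¬p)), w0
4. ¬p → (¬q → ¬p), w0
5. ¬q → ¬p, w0
6. ¬p, w0
7. ¬□(¬p → (¬q → ¬p)), w1
8. ¬p → (¬q → ¬p), w1
9. ¬q → ¬p, w1
10. ¬p, w1
11. ¬(¬p → (¬q → ¬p)), w2
12. ¬p, w2
13. ¬(¬q → ¬p), w2
14. ¬q, w2
15. p, w2
Accessibility: w0Rw0, w0Rw1, w0Rw2, w1Rw1, w1Rw2, w2Rw2
Branch closes: p and ¬p both at w2.
All branches of the negation close; one closing branch shown above.

Valid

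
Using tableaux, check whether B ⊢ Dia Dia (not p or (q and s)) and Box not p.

Invalid (countermodel exists)

Tableau for the negation not (Dia Dia (not p or (q and s)) and Box not p):
1. not (Dia Dia (not p or (q and s)) and Box not p), u
2. not Box not p, u
3. p, v
Accessibility: uRu, uRv, vRu, vRv
The negation has an open branch (countermodel exists).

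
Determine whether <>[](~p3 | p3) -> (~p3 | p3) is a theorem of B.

Yes, valid

Tableau for the negation ~(<>[](~p3 | p3) -> (~p3 | p3)):
1. ~(<>[](~p3 | p3) -> (~p3 | p3)), 0
2. <>[](~p3 | p3), 0
3. ~(~p3 | p3), 0
4. p3, 0
5. ~p3, 0
Accessibility: 0R0
Branch closes: p3 and ~p3 both at 0.
All branches of the negation close; one closing branch shown above.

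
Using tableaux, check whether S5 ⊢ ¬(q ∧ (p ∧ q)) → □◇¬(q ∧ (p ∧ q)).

Yes, valid

Tableau for the negation ¬(¬(q ∧ (p ∧ q)) → □◇¬(q ∧ (p ∧ q))):
1. ¬(¬(q ∧ (p ∧ q)) → □◇¬(q ∧ (p ∧ q))), 0
2. ¬(q ∧ (p ∧ q)), 0
3. ¬□◇¬(q ∧ (p ∧ q)), 0
4. ¬(p ∧ q), 0
5. ¬p, 0
6. ¬◇¬(q ∧ (p ∧ q)), 1
7. q ∧ (p ∧ q), 0
8. q, 0
9. p ∧ q, 0
10. p, 0
Accessibility: 0R0, 0R1, 1R0, 1R1
Branch closes: p and ¬p both at 0.
Every branch of the negation's tableau closes; the branch above is one of them.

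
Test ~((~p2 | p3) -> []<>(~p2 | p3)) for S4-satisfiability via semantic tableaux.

1. ~((~p2 | p3) -> []<>(~p2 | p3)), 0
2. ~p2 | p3, 0
3. ~[]<>(~p2 | p3), 0
4. p3, 0
5. ~<>(~p2 | p3), 1
6. ~(~p2 | p3), 1
7. p2, 1
8. ~p3, 1
Accessibility: 0R0, 0R1, 1R1

Satisfiable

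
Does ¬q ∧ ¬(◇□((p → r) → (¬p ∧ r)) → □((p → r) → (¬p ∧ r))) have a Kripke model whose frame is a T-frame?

Satisfiable

1. ¬q ∧ ¬(◇□((p → r) → (¬p ∧ r)) → □((p → r) → (¬p ∧ r))), 0
2. ¬q, 0
3. ¬(◇□((p → r) → (¬p ∧ r)) → □((p → r) → (¬p ∧ r))), 0
4. ◇□((p → r) → (¬p ∧ r)), 0
5. ¬□((p → r) → (¬p ∧ r)), 0
6. □((p → r) → (¬p ∧ r)), 1
7. (p → r) → (¬p ∧ r), 1
8. ¬p ∧ r, 1
9. ¬p, 1
10. r, 1
11. ¬((p → r) → (¬p ∧ r)), 2
12. p → r, 2
13. ¬(¬p ∧ r), 2
14. r, 2
15. p, 2
Accessibility: 0R0, 0R1, 0R2, 1R1, 2R2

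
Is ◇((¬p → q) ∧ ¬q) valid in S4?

Tableau for the negation ¬◇((¬p → q) ∧ ¬q):
1. ¬◇((¬p → q) ∧ ¬q), w0
2. ¬((¬p → q) ∧ ¬q), w0
3. q, w0
Accessibility: w0Rw0
The negation has an open branch (countermodel exists).

No, not valid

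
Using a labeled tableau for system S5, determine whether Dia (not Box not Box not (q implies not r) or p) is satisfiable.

Satisfiable (open branch found)

1. Dia (not Box not Box not (q implies not r) or p), u
2. not Box not Box not (q implies not r) or p, v   [Dia-rule on 1: fresh world v, uRv]
3. p, v   [or-rule on 2 (branches; this branch)]
Accessibility: uRu, uRv, vRu, vRv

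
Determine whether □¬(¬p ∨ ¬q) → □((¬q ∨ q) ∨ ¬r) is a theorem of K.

Valid

Tableau for the negation ¬(□¬(¬p ∨ ¬q) → □((¬q ∨ q) ∨ ¬r)):
1. ¬(□¬(¬p ∨ ¬q) → □((¬q ∨ q) ∨ ¬r)), w0
2. □¬(¬p ∨ ¬q), w0
3. ¬□((¬q ∨ q) ∨ ¬r), w0
4. ¬((¬q ∨ q) ∨ ¬r), w1
5. ¬(¬q ∨ q), w1
6. r, w1
7. q, w1
8. ¬q, w1
Accessibility: w0Rw1
Branch closes: q and ¬q both at w1.
Every branch of the negation's tableau closes; the branch above is one of them.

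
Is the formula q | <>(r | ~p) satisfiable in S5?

1. q | <>(r | ~p), w0
2. <>(r | ~p), w0
3. r | ~p, w1
4. ~p, w1
Accessibility: w0Rw0, w0Rw1, w1Rw0, w1Rw1

Yes, satisfiable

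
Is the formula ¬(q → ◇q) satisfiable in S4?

Unsatisfiable

1. ¬(q → ◇q), u
2. q, u
3. ¬◇q, u
4. ¬q, u
Accessibility: uRu
Branch closes: q and ¬q both at u.
All branches of the tableau close; one closing branch shown above.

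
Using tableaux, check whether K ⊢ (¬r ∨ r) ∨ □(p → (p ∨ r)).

Yes, valid

Tableau for the negation ¬((¬r ∨ r) ∨ □(p → (p ∨ r))):
1. ¬((¬r ∨ r) ∨ □(p → (p ∨ r))), 0
2. ¬(¬r ∨ r), 0
3. ¬□(p → (p ∨ r)), 0
4. r, 0
5. ¬r, 0
Branch closes: r and ¬r both at 0.
All branches of the negation close; one closing branch shown above.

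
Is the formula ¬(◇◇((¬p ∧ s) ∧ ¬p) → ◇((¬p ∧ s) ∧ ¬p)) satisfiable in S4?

1. ¬(◇◇((¬p ∧ s) ∧ ¬p) → ◇((¬p ∧ s) ∧ ¬p)), u
2. ◇◇((¬p ∧ s) ∧ ¬p), u
3. ¬◇((¬p ∧ s) ∧ ¬p), u
4. ¬((¬p ∧ s) ∧ ¬p), u
5. ¬(¬p ∧ s), u
6. ¬s, u
7. ◇((¬p ∧ s) ∧ ¬p), v
8. ¬((¬p ∧ s) ∧ ¬p), v
9. ¬(¬p ∧ s), v
10. ¬s, v
11. (¬p ∧ s) ∧ ¬p, w
12. ¬p ∧ s, w
13. ¬p, w
14. s, w
15. ¬((¬p ∧ s) ∧ ¬p), w
16. ¬(¬p ∧ s), w
17. ¬s, w
Accessibility: uRu, uRv, uRw, vRv, vRw, wRw
Branch closes: s and ¬s both at w.
All branches of the tableau close; one closing branch shown above.

Unsatisfiable (every branch closes)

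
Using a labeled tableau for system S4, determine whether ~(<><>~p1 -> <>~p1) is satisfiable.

Unsatisfiable

1. ~(<><>~p1 -> <>~p1), u
2. <><>~p1, u
3. ~<>~p1, u
4. p1, u
5. <>~p1, v
6. p1, v
7. ~p1, w
8. p1, w
Accessibility: uRu, uRv, uRw, vRv, vRw, wRw
Branch closes: p1 and ~p1 both at w.
Every branch closes; the branch above is one of them.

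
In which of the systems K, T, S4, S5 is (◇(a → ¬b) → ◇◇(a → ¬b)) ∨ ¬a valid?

K-tableau for the negation ¬((◇(a → ¬b) → ◇◇(a → ¬b)) ∨ ¬a):
1. ¬((◇(a → ¬b) → ◇◇(a → ¬b)) ∨ ¬a), 0
2. ¬(◇(a → ¬b) → ◇◇(a → ¬b)), 0
3. a, 0
4. ◇(a → ¬b), 0
5. ¬◇◇(a → ¬b), 0
6. a → ¬b, 1
7. ¬◇(a → ¬b), 1
8. ¬b, 1
Accessibility: 0R1
Complete open branch: countermodel on a K-frame, so not valid in K.
T-tableau for the negation ¬((◇(a → ¬b) → ◇◇(a → ¬b)) ∨ ¬a):
1. ¬((◇(a → ¬b) → ◇◇(a → ¬b)) ∨ ¬a), 0
2. ¬(◇(a → ¬b) → ◇◇(a → ¬b)), 0
3. a, 0
4. ◇(a → ¬b), 0
5. ¬◇◇(a → ¬b), 0
6. ¬◇(a → ¬b), 0
7. ¬(a → ¬b), 0
8. b, 0
9. a → ¬b, 1
10. ¬◇(a → ¬b), 1
11. ¬(a → ¬b), 1
12. a, 1
13. b, 1
14. ¬b, 1
Accessibility: 0R0, 0R1, 1R1
Branch closes: b and ¬b both at 1.
Every branch closes (one shown): valid in T, hence also in S4, S5 (every theorem of T is a theorem of S4 and S5).

T, S4, S5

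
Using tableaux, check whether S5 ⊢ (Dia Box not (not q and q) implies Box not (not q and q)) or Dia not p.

Tableau for the negation not ((Dia Box not (not q and q) implies Box not (not q and q)) or Dia not p):
1. not ((Dia Box not (not q and q) implies Box not (not q and q)) or Dia not p), u
2. not (Dia Box not (not q and q) implies Box not (not q and q)), u
3. not Dia not p, u
4. Dia Box not (not q and q), u
5. not Box not (not q and q), u
6. p, u
7. Box not (not q and q), v
8. p, v
9. not (not q and q), u
10. not (not q and q), v
11. not q, u
12. not q, v
13. not q and q, w
14. not q, w
15. q, w
Accessibility: uRu, uRv, uRw, vRu, vRv, vRw, wRu, wRv, wRw
Branch closes: q and not q both at w.
Every branch of the negation's tableau closes; the branch above is one of them.

Valid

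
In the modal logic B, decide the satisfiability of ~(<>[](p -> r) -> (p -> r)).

Unsatisfiable

1. ~(<>[](p -> r) -> (p -> r)), w0
2. <>[](p -> r), w0
3. ~(p -> r), w0
4. p, w0
5. ~r, w0
6. [](p -> r), w1
7. p -> r, w0
8. p -> r, w1
9. r, w0
Accessibility: w0Rw0, w0Rw1, w1Rw0, w1Rw1
Branch closes: r and ~r both at w0.
All branches of the tableau close; one closing branch shown above.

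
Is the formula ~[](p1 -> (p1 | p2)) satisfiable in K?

Unsatisfiable

1. ~[](p1 -> (p1 | p2)), u
2. ~(p1 -> (p1 | p2)), v   [~[]-rule on 1: fresh world v, uRv]
3. p1, v   [~->-rule on 2]
4. ~(p1 | p2), v   [~->-rule on 2]
5. ~p1, v   [~|-rule on 4]
6. ~p2, v   [~|-rule on 4]
Accessibility: uRv
Branch closes: p1 and ~p1 both at v.
All branches of the tableau close; one closing branch shown above.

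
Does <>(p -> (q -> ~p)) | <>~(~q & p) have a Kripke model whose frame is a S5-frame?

1. <>(p -> (q -> ~p)) | <>~(~q & p), w0
2. <>~(~q & p), w0
3. ~(~q & p), w1
4. ~p, w1
Accessibility: w0Rw0, w0Rw1, w1Rw0, w1Rw1

Satisfiable (open branch found)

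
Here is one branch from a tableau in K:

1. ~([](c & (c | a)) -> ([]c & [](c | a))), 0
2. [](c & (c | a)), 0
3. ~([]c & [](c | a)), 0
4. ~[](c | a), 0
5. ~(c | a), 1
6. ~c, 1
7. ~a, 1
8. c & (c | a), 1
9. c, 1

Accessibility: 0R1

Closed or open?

Both c and ~c appear at 1.

Yes, closed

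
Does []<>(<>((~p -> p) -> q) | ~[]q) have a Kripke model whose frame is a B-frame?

1. []<>(<>((~p -> p) -> q) | ~[]q), u
2. <>(<>((~p -> p) -> q) | ~[]q), u   [[]-rule on 1 via uRu]
3. <>((~p -> p) -> q) | ~[]q, v   [<>-rule on 2: fresh world v, uRv]
4. <>(<>((~p -> p) -> q) | ~[]q), v   [[]-rule on 1 via uRv]
5. ~[]q, v   [|-rule on 3 (branches; this branch)]
6. <>((~p -> p) -> q) | ~[]q, w   [<>-rule on 4: fresh world w, vRw]
7. ~[]q, w   [|-rule on 6 (branches; this branch)]
8. ~q, x   [~[]-rule on 5: fresh world x, vRx]
9. ~q, y   [~[]-rule on 7: fresh world y, wRy]
Accessibility: uRu, uRv, vRu, vRv, vRw, vRx, wRv, wRw, wRy, xRv, xRx, yRw, yRy

Satisfiable (open branch found)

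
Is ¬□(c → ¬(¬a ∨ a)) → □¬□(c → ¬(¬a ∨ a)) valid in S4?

Tableau for the negation ¬(¬□(c → ¬(¬a ∨ a)) → □¬□(c → ¬(¬a ∨ a))):
1. ¬(¬□(c → ¬(¬a ∨ a)) → □¬□(c → ¬(¬a ∨ a))), u
2. ¬□(c → ¬(¬a ∨ a)), u   [¬→-rule on 1]
3. ¬□¬□(c → ¬(¬a ∨ a)), u   [¬→-rule on 1]
4. ¬(c → ¬(¬a ∨ a)), v   [¬□-rule on 2: fresh world v, uRv]
5. c, v   [¬→-rule on 4]
6. ¬a ∨ a, v   [¬→-rule on 4]
7. a, v   [∨-rule on 6 (branches; this branch)]
8. □(c → ¬(¬a ∨ a)), w   [¬□-rule on 3: fresh world w, uRw]
9. c → ¬(¬a ∨ a), w   [□-rule on 8 via wRw]
10. ¬c, w   [→-rule on 9 (branches; this branch)]
Accessibility: uRu, uRv, uRw, vRv, wRw
The negation has an open branch (countermodel exists).

Not valid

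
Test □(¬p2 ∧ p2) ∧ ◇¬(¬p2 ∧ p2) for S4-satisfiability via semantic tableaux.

1. □(¬p2 ∧ p2) ∧ ◇¬(¬p2 ∧ p2), w0
2. □(¬p2 ∧ p2), w0   [∧-rule on 1]
3. ◇¬(¬p2 ∧ p2), w0   [∧-rule on 1]
4. ¬p2 ∧ p2, w0   [□-rule on 2 via w0Rw0]
5. ¬p2, w0   [∧-rule on 4]
6. p2, w0   [∧-rule on 4]
Accessibility: w0Rw0
Branch closes: p2 and ¬p2 both at w0.
All branches of the tableau close; one closing branch shown above.

Unsatisfiable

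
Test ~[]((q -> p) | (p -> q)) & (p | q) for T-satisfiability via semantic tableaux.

Unsatisfiable

1. ~[]((q -> p) | (p -> q)) & (p | q), 0
2. ~[]((q -> p) | (p -> q)), 0   [&-rule on 1]
3. p | q, 0   [&-rule on 1]
4. q, 0   [|-rule on 3 (branches; this branch)]
5. ~((q -> p) | (p -> q)), 1   [~[]-rule on 2: fresh world 1, 0R1]
6. ~(q -> p), 1   [~|-rule on 5]
7. ~(p -> q), 1   [~|-rule on 5]
8. q, 1   [~->-rule on 6]
9. ~p, 1   [~->-rule on 6]
10. p, 1   [~->-rule on 7]
11. ~q, 1   [~->-rule on 7]
Accessibility: 0R0, 0R1, 1R1
Branch closes: p and ~p both at 1.
(One branch shown.) All branches close.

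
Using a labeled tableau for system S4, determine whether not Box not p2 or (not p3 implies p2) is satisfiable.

Yes, satisfiable

1. not Box not p2 or (not p3 implies p2), u
2. not p3 implies p2, u
3. p2, u
Accessibility: uRu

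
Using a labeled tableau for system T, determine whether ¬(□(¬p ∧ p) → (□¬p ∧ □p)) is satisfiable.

1. ¬(□(¬p ∧ p) → (□¬p ∧ □p)), u
2. □(¬p ∧ p), u   [¬→-rule on 1]
3. ¬(□¬p ∧ □p), u   [¬→-rule on 1]
4. ¬p ∧ p, u   [□-rule on 2 via uRu]
5. ¬p, u   [∧-rule on 4]
6. p, u   [∧-rule on 4]
Accessibility: uRu
Branch closes: p and ¬p both at u.
(One branch shown.) All branches close.

Unsatisfiable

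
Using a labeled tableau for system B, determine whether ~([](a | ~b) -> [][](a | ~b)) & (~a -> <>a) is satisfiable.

Yes, satisfiable

1. ~([](a | ~b) -> [][](a | ~b)) & (~a -> <>a), 0
2. ~([](a | ~b) -> [][](a | ~b)), 0
3. ~a -> <>a, 0
4. [](a | ~b), 0
5. ~[][](a | ~b), 0
6. a | ~b, 0
7. <>a, 0
8. ~b, 0
9. ~[](a | ~b), 1
10. a | ~b, 1
11. ~b, 1
12. a, 2
13. a | ~b, 2
14. ~b, 2
15. ~(a | ~b), 3
16. ~a, 3
17. b, 3
Accessibility: 0R0, 0R1, 0R2, 1R0, 1R1, 1R3, 2R0, 2R2, 3R1, 3R3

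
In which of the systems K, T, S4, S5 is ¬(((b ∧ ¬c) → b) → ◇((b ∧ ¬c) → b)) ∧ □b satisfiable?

K

K-tableau for the formula:
1. ¬(((b ∧ ¬c) → b) → ◇((b ∧ ¬c) → b)) ∧ □b, u
2. ¬(((b ∧ ¬c) → b) → ◇((b ∧ ¬c) → b)), u
3. □b, u
4. (b ∧ ¬c) → b, u
5. ¬◇((b ∧ ¬c) → b), u
6. b, u
Complete open branch: satisfiable in K.
T-tableau for the formula:
1. ¬(((b ∧ ¬c) → b) → ◇((b ∧ ¬c) → b)) ∧ □b, u
2. ¬(((b ∧ ¬c) → b) → ◇((b ∧ ¬c) → b)), u
3. □b, u
4. (b ∧ ¬c) → b, u
5. ¬◇((b ∧ ¬c) → b), u
6. b, u
7. ¬((b ∧ ¬c) → b), u
8. b ∧ ¬c, u
9. ¬b, u
Accessibility: uRu
Branch closes: b and ¬b both at u.
Every branch closes (one shown): unsatisfiable in T, hence also in S4, S5 (every S4/S5-frame is a T-frame).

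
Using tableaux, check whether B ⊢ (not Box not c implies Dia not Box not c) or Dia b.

Valid

Tableau for the negation not ((not Box not c implies Dia not Box not c) or Dia b):
1. not ((not Box not c implies Dia not Box not c) or Dia b), w0
2. not (not Box not c implies Dia not Box not c), w0
3. not Dia b, w0
4. not Box not c, w0
5. not Dia not Box not c, w0
6. not b, w0
7. Box not c, w0
8. not c, w0
9. c, w1
10. not b, w1
11. Box not c, w1
12. not c, w1
Accessibility: w0Rw0, w0Rw1, w1Rw0, w1Rw1
Branch closes: c and not c both at w1.
All branches of the negation close; one closing branch shown above.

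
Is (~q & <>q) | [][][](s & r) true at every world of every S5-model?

Invalid (countermodel exists)

Tableau for the negation ~((~q & <>q) | [][][](s & r)):
1. ~((~q & <>q) | [][][](s & r)), 0
2. ~(~q & <>q), 0   [~|-rule on 1]
3. ~[][][](s & r), 0   [~|-rule on 1]
4. ~<>q, 0   [~&-rule on 2 (branches; this branch)]
5. ~q, 0   [~<>-rule on 4 via 0R0]
6. ~[][](s & r), 1   [~[]-rule on 3: fresh world 1, 0R1]
7. ~q, 1   [~<>-rule on 4 via 0R1]
8. ~[](s & r), 2   [~[]-rule on 6: fresh world 2, 1R2]
9. ~q, 2   [~<>-rule on 4 via 0R2]
10. ~(s & r), 3   [~[]-rule on 8: fresh world 3, 2R3]
11. ~q, 3   [~<>-rule on 4 via 0R3]
12. ~r, 3   [~&-rule on 10 (branches; this branch)]
Accessibility: 0R0, 0R1, 0R2, 0R3, 1R0, 1R1, 1R2, 1R3, 2R0, 2R1, 2R2, 2R3, 3R0, 3R1, 3R2, 3R3
The negation has an open branch (countermodel exists).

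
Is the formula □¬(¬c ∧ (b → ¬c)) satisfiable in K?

Satisfiable

1. □¬(¬c ∧ (b → ¬c)), w0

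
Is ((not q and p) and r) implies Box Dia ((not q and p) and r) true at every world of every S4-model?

Not valid

Tableau for the negation not (((not q and p) and r) implies Box Dia ((not q and p) and r)):
1. not (((not q and p) and r) implies Box Dia ((not q and p) and r)), w0
2. (not q and p) and r, w0
3. not Box Dia ((not q and p) and r), w0
4. not q and p, w0
5. r, w0
6. not q, w0
7. p, w0
8. not Dia ((not q and p) and r), w1
9. not ((not q and p) and r), w1
10. not r, w1
Accessibility: w0Rw0, w0Rw1, w1Rw1
The negation has an open branch (countermodel exists).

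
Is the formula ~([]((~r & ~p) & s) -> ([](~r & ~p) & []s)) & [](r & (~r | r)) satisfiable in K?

1. ~([]((~r & ~p) & s) -> ([](~r & ~p) & []s)) & [](r & (~r | r)), 0
2. ~([]((~r & ~p) & s) -> ([](~r & ~p) & []s)), 0
3. [](r & (~r | r)), 0
4. []((~r & ~p) & s), 0
5. ~([](~r & ~p) & []s), 0
6. ~[](~r & ~p), 0
7. ~(~r & ~p), 1
8. r & (~r | r), 1
9. r, 1
10. ~r | r, 1
11. (~r & ~p) & s, 1
12. ~r & ~p, 1
13. s, 1
14. ~r, 1
15. ~p, 1
Accessibility: 0R1
Branch closes: r and ~r both at 1.
Every branch closes; the branch above is one of them.

Unsatisfiable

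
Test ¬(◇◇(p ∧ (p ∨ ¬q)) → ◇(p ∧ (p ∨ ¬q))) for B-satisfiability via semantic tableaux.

1. ¬(◇◇(p ∧ (p ∨ ¬q)) → ◇(p ∧ (p ∨ ¬q))), u
2. ◇◇(p ∧ (p ∨ ¬q)), u   [¬→-rule on 1]
3. ¬◇(p ∧ (p ∨ ¬q)), u   [¬→-rule on 1]
4. ¬(p ∧ (p ∨ ¬q)), u   [¬◇-rule on 3 via uRu]
5. ¬(p ∨ ¬q), u   [¬∧-rule on 4 (branches; this branch)]
6. ¬p, u   [¬∨-rule on 5]
7. q, u   [¬∨-rule on 5]
8. ◇(p ∧ (p ∨ ¬q)), v   [◇-rule on 2: fresh world v, uRv]
9. ¬(p ∧ (p ∨ ¬q)), v   [¬◇-rule on 3 via uRv]
10. ¬(p ∨ ¬q), v   [¬∧-rule on 9 (branches; this branch)]
11. ¬p, v   [¬∨-rule on 10]
12. q, v   [¬∨-rule on 10]
13. p ∧ (p ∨ ¬q), w   [◇-rule on 8: fresh world w, vRw]
14. p, w   [∧-rule on 13]
15. p ∨ ¬q, w   [∧-rule on 13]
16. ¬q, w   [∨-rule on 15 (branches; this branch)]
Accessibility: uRu, uRv, vRu, vRv, vRw, wRv, wRw

Satisfiable (open branch found)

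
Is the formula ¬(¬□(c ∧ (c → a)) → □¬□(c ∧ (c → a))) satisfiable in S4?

Yes, satisfiable

1. ¬(¬□(c ∧ (c → a)) → □¬□(c ∧ (c → a))), w0
2. ¬□(c ∧ (c → a)), w0
3. ¬□¬□(c ∧ (c → a)), w0
4. ¬(c ∧ (c → a)), w1
5. ¬(c → a), w1
6. c, w1
7. ¬a, w1
8. □(c ∧ (c → a)), w2
9. c ∧ (c → a), w2
10. c, w2
11. c → a, w2
12. a, w2
Accessibility: w0Rw0, w0Rw1, w0Rw2, w1Rw1, w2Rw2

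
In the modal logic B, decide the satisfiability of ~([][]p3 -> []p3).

1. ~([][]p3 -> []p3), w0
2. [][]p3, w0
3. ~[]p3, w0
4. []p3, w0
5. p3, w0
6. ~p3, w1
7. []p3, w1
8. p3, w1
Accessibility: w0Rw0, w0Rw1, w1Rw0, w1Rw1
Branch closes: p3 and ~p3 both at w1.
All branches of the tableau close; one closing branch shown above.

Unsatisfiable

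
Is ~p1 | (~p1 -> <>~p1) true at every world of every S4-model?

Tableau for the negation ~(~p1 | (~p1 -> <>~p1)):
1. ~(~p1 | (~p1 -> <>~p1)), 0
2. p1, 0
3. ~(~p1 -> <>~p1), 0
4. ~p1, 0
5. ~<>~p1, 0
Accessibility: 0R0
Branch closes: p1 and ~p1 both at 0.
Every branch of the negation's tableau closes; the branch above is one of them.

Yes, valid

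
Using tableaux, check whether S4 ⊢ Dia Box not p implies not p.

No, not valid

Tableau for the negation not (Dia Box not p implies not p):
1. not (Dia Box not p implies not p), 0
2. Dia Box not p, 0
3. p, 0
4. Box not p, 1
5. not p, 1
Accessibility: 0R0, 0R1, 1R1
The negation has an open branch (countermodel exists).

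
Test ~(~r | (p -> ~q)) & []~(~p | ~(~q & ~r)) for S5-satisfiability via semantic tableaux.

Unsatisfiable

1. ~(~r | (p -> ~q)) & []~(~p | ~(~q & ~r)), w0
2. ~(~r | (p -> ~q)), w0
3. []~(~p | ~(~q & ~r)), w0
4. r, w0
5. ~(p -> ~q), w0
6. p, w0
7. q, w0
8. ~(~p | ~(~q & ~r)), w0
9. ~q & ~r, w0
10. ~q, w0
11. ~r, w0
Accessibility: w0Rw0
Branch closes: q and ~q both at w0.
Every branch closes; the branch above is one of them.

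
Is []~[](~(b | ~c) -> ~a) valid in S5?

No, not valid

Tableau for the negation ~[]~[](~(b | ~c) -> ~a):
1. ~[]~[](~(b | ~c) -> ~a), w0
2. [](~(b | ~c) -> ~a), w1
3. ~(b | ~c) -> ~a, w0
4. ~(b | ~c) -> ~a, w1
5. ~a, w0
6. ~a, w1
Accessibility: w0Rw0, w0Rw1, w1Rw0, w1Rw1
The negation has an open branch (countermodel exists).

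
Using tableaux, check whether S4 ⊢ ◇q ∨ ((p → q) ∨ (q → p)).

Yes, valid

Tableau for the negation ¬(◇q ∨ ((p → q) ∨ (q → p))):
1. ¬(◇q ∨ ((p → q) ∨ (q → p))), u
2. ¬◇q, u
3. ¬((p → q) ∨ (q → p)), u
4. ¬(p → q), u
5. ¬(q → p), u
6. p, u
7. ¬q, u
8. q, u
9. ¬p, u
Accessibility: uRu
Branch closes: q and ¬q both at u.
Every branch of the negation's tableau closes; the branch above is one of them.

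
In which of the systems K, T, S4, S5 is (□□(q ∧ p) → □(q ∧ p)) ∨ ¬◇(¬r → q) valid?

T, S4, S5

K-tableau for the negation ¬((□□(q ∧ p) → □(q ∧ p)) ∨ ¬◇(¬r → q)):
1. ¬((□□(q ∧ p) → □(q ∧ p)) ∨ ¬◇(¬r → q)), w0
2. ¬(□□(q ∧ p) → □(q ∧ p)), w0
3. ◇(¬r → q), w0
4. □□(q ∧ p), w0
5. ¬□(q ∧ p), w0
6. ¬r → q, w1
7. □(q ∧ p), w1
8. q, w1
9. ¬(q ∧ p), w2
10. □(q ∧ p), w2
11. ¬p, w2
Accessibility: w0Rw1, w0Rw2
Complete open branch: countermodel on a K-frame, so not valid in K.
T-tableau for the negation ¬((□□(q ∧ p) → □(q ∧ p)) ∨ ¬◇(¬r → q)):
1. ¬((□□(q ∧ p) → □(q ∧ p)) ∨ ¬◇(¬r → q)), w0
2. ¬(□□(q ∧ p) → □(q ∧ p)), w0
3. ◇(¬r → q), w0
4. □□(q ∧ p), w0
5. ¬□(q ∧ p), w0
6. □(q ∧ p), w0
7. q ∧ p, w0
8. q, w0
9. p, w0
10. ¬r → q, w1
11. □(q ∧ p), w1
12. q ∧ p, w1
13. q, w1
14. p, w1
15. ¬(q ∧ p), w2
16. □(q ∧ p), w2
17. q ∧ p, w2
18. q, w2
19. p, w2
20. ¬p, w2
Accessibility: w0Rw0, w0Rw1, w0Rw2, w1Rw1, w2Rw2
Branch closes: p and ¬p both at w2.
Every branch closes (one shown): valid in T, hence also in S4, S5 (every theorem of T is a theorem of S4 and S5).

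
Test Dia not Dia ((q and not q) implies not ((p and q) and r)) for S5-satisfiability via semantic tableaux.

No, unsatisfiable

1. Dia not Dia ((q and not q) implies not ((p and q) and r)), w0
2. not Dia ((q and not q) implies not ((p and q) and r)), w1
3. not ((q and not q) implies not ((p and q) and r)), w0
4. q and not q, w0
5. (p and q) and r, w0
6. q, w0
7. not q, w0
Accessibility: w0Rw0, w0Rw1, w1Rw0, w1Rw1
Branch closes: q and not q both at w0.
(One branch shown.) All branches close.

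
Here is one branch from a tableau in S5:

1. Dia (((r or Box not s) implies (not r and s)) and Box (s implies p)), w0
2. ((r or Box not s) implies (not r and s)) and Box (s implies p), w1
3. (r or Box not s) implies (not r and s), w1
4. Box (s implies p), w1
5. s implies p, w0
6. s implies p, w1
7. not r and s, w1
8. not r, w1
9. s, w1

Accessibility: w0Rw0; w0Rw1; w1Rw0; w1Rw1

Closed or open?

No, open

There is no literal clash: for every atom and world, at most one sign appears.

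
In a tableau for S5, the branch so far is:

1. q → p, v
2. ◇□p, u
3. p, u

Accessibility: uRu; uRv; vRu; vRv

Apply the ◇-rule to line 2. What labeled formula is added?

a fresh world w with uRw, and □p at w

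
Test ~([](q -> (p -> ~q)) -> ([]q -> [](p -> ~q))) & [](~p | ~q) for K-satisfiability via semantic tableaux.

1. ~([](q -> (p -> ~q)) -> ([]q -> [](p -> ~q))) & [](~p | ~q), w0
2. ~([](q -> (p -> ~q)) -> ([]q -> [](p -> ~q))), w0   [&-rule on 1]
3. [](~p | ~q), w0   [&-rule on 1]
4. [](q -> (p -> ~q)), w0   [~->-rule on 2]
5. ~([]q -> [](p -> ~q)), w0   [~->-rule on 2]
6. []q, w0   [~->-rule on 5]
7. ~[](p -> ~q), w0   [~->-rule on 5]
8. ~(p -> ~q), w1   [~[]-rule on 7: fresh world w1, w0Rw1]
9. p, w1   [~->-rule on 8]
10. q, w1   [~->-rule on 8]
11. ~p | ~q, w1   [[]-rule on 3 via w0Rw1]
12. q -> (p -> ~q), w1   [[]-rule on 4 via w0Rw1]
13. ~q, w1   [|-rule on 11 (branches; this branch)]
Accessibility: w0Rw1
Branch closes: q and ~q both at w1.
Every branch closes; the branch above is one of them.

Unsatisfiable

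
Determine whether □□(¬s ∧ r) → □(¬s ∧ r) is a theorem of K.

Invalid (countermodel exists)

Tableau for the negation ¬(□□(¬s ∧ r) → □(¬s ∧ r)):
1. ¬(□□(¬s ∧ r) → □(¬s ∧ r)), u
2. □□(¬s ∧ r), u
3. ¬□(¬s ∧ r), u
4. ¬(¬s ∧ r), v
5. □(¬s ∧ r), v
6. ¬r, v
Accessibility: uRv
The negation has an open branch (countermodel exists).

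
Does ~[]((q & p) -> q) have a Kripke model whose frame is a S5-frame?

1. ~[]((q & p) -> q), w0
2. ~((q & p) -> q), w1   [~[]-rule on 1: fresh world w1, w0Rw1]
3. q & p, w1   [~->-rule on 2]
4. ~q, w1   [~->-rule on 2]
5. q, w1   [&-rule on 3]
6. p, w1   [&-rule on 3]
Accessibility: w0Rw0, w0Rw1, w1Rw0, w1Rw1
Branch closes: q and ~q both at w1.
(One branch shown.) All branches close.

Unsatisfiable (every branch closes)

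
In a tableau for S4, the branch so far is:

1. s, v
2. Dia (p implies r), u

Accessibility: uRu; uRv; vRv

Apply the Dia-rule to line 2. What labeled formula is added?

a fresh world w with uRw, and p implies r at w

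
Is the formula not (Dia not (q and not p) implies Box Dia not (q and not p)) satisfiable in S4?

1. not (Dia not (q and not p) implies Box Dia not (q and not p)), 0
2. Dia not (q and not p), 0   [neg-implies-rule on 1]
3. not Box Dia not (q and not p), 0   [neg-implies-rule on 1]
4. not (q and not p), 1   [Dia-rule on 2: fresh world 1, 0R1]
5. p, 1   [neg-and-rule on 4 (branches; this branch)]
6. not Dia not (q and not p), 2   [neg-Box-rule on 3: fresh world 2, 0R2]
7. q and not p, 2   [neg-Dia-rule on 6 via 2R2]
8. q, 2   [and-rule on 7]
9. not p, 2   [and-rule on 7]
Accessibility: 0R0, 0R1, 0R2, 1R1, 2R2

Satisfiable (open branch found)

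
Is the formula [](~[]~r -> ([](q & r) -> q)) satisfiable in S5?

Yes, satisfiable

1. [](~[]~r -> ([](q & r) -> q)), 0
2. ~[]~r -> ([](q & r) -> q), 0   [[]-rule on 1 via 0R0]
3. [](q & r) -> q, 0   [->-rule on 2 (branches; this branch)]
4. q, 0   [->-rule on 3 (branches; this branch)]
Accessibility: 0R0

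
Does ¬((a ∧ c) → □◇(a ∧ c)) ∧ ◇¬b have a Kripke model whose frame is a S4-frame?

Yes, satisfiable

1. ¬((a ∧ c) → □◇(a ∧ c)) ∧ ◇¬b, u
2. ¬((a ∧ c) → □◇(a ∧ c)), u
3. ◇¬b, u
4. a ∧ c, u
5. ¬□◇(a ∧ c), u
6. a, u
7. c, u
8. ¬b, v
9. ¬◇(a ∧ c), w
10. ¬(a ∧ c), w
11. ¬c, w
Accessibility: uRu, uRv, uRw, vRv, wRw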